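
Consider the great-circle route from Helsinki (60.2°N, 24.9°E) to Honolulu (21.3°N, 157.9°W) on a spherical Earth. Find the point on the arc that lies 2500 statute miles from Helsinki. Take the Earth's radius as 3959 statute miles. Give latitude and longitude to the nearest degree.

≈ 83°N, 169°W

The haversine formula gives a central angle δ ≈ 1.719 rad (98.5°) between the endpoints. The total great-circle distance is δ·R ≈ 1.719 × 3959 ≈ 6804 mi, so the target fraction is f = 2500/6804 ≈ 0.367.
Interpolate at f ≈ 0.367 with slerp weights a = sin((1−f)δ)/sin δ ≈ 0.895, b = sin(fδ)/sin δ ≈ 0.597.
p = a·p₁ + b·p₂ ≈ (-0.112, -0.022, 0.993); φ = arcsin(p_z) ≈ 83.46°, λ = atan2(p_y, p_x) ≈ -168.90°.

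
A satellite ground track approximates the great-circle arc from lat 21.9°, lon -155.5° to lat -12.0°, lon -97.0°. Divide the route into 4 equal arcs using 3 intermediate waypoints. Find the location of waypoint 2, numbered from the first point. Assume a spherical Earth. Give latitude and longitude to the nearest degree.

Convert each endpoint to a unit vector on the sphere (x = cos φ cos λ, y = cos φ sin λ, z = sin φ).
The central angle between the endpoints is δ = arccos(p₁·p₂) ≈ 1.163 rad (66.6°).
Interpolate at f = 2/4 with slerp weights a = sin((1−f)δ)/sin δ ≈ 0.598, b = sin(fδ)/sin δ ≈ 0.598.
p = a·p₁ + b·p₂ ≈ (-0.576, -0.811, 0.099); φ = arcsin(p_z) ≈ 5.67°, λ = atan2(p_y, p_x) ≈ -125.40°.

≈ lat 6°, lon -125°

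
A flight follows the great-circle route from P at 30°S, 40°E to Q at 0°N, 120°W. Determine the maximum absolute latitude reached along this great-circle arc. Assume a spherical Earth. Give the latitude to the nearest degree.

≈ 59°S

The great circle lies in the plane with unit normal n̂ = (p₁ × p₂)/|p₁ × p₂|.
Here n̂_z ≈ -0.510; the vertex latitude is φ_max = arccos|n̂_z| ≈ 59.4°.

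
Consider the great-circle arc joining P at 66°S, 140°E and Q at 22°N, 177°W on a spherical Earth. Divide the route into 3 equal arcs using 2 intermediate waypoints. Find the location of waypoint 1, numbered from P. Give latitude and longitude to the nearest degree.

Write both endpoints as unit vectors p₁, p₂ with components (cos φ cos λ, cos φ sin λ, sin φ).
The central angle between the endpoints is δ = arccos(p₁·p₂) ≈ 1.637 rad (93.8°).
Interpolate at f = 1/3 with slerp weights a = sin((1−f)δ)/sin δ ≈ 0.889, b = sin(fδ)/sin δ ≈ 0.520.
p = a·p₁ + b·p₂ ≈ (-0.759, 0.207, -0.618); φ = arcsin(p_z) ≈ -38.14°, λ = atan2(p_y, p_x) ≈ 164.72°.

≈ 38°S, 165°E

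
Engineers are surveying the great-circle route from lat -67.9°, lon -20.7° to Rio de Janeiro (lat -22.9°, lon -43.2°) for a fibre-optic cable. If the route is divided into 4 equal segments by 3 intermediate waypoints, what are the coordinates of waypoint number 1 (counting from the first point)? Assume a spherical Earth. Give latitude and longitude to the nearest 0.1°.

≈ lat -57.1°, lon -31.1°

Write both endpoints as unit vectors p₁, p₂ with components (cos φ cos λ, cos φ sin λ, sin φ).
The central angle between the endpoints is δ = arccos(p₁·p₂) ≈ 0.822 rad (47.1°).
Interpolate at f = 1/4 with slerp weights a = sin((1−f)δ)/sin δ ≈ 0.789, b = sin(fδ)/sin δ ≈ 0.279.
p = a·p₁ + b·p₂ ≈ (0.465, -0.281, -0.840); φ = arcsin(p_z) ≈ -57.11°, λ = atan2(p_y, p_x) ≈ -31.12°.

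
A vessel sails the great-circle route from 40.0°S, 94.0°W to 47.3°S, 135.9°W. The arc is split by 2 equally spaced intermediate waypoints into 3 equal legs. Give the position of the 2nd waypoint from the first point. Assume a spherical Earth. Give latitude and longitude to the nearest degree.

≈ 47°S, 121°W

Convert each endpoint to a unit vector on the sphere (x = cos φ cos λ, y = cos φ sin λ, z = sin φ).
The central angle between the endpoints is δ = arccos(p₁·p₂) ≈ 0.537 rad (30.8°).
Interpolate at f = 2/3 with slerp weights a = sin((1−f)δ)/sin δ ≈ 0.348, b = sin(fδ)/sin δ ≈ 0.685.
p = a·p₁ + b·p₂ ≈ (-0.352, -0.589, -0.727); φ = arcsin(p_z) ≈ -46.65°, λ = atan2(p_y, p_x) ≈ -120.87°.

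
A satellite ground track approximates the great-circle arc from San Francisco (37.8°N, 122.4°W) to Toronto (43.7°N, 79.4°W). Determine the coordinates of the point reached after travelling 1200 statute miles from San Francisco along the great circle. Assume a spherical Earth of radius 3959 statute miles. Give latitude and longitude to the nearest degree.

≈ 43°N, 101°W

The haversine formula gives a central angle δ ≈ 0.571 rad (32.7°) between the endpoints. The total great-circle distance is δ·R ≈ 0.571 × 3959 ≈ 2261 mi, so the target fraction is f = 1200/2261 ≈ 0.531.
Interpolate at f ≈ 0.531 with slerp weights a = sin((1−f)δ)/sin δ ≈ 0.490, b = sin(fδ)/sin δ ≈ 0.552.
p = a·p₁ + b·p₂ ≈ (-0.134, -0.719, 0.682); φ = arcsin(p_z) ≈ 42.98°, λ = atan2(p_y, p_x) ≈ -100.56°.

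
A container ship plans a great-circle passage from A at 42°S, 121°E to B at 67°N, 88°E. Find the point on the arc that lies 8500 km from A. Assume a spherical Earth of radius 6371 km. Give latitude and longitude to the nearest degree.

Write both endpoints as unit vectors p₁, p₂ with components (cos φ cos λ, cos φ sin λ, sin φ).
The central angle between the endpoints is δ = arccos(p₁·p₂) ≈ 1.952 rad (111.9°). The total great-circle distance is δ·R ≈ 1.952 × 6371 ≈ 12439 km, so the target fraction is f = 8500/12439 ≈ 0.683.
Interpolate at f ≈ 0.683 with slerp weights a = sin((1−f)δ)/sin δ ≈ 0.625, b = sin(fδ)/sin δ ≈ 1.047.
p = a·p₁ + b·p₂ ≈ (-0.225, 0.807, 0.546); φ = arcsin(p_z) ≈ 33.12°, λ = atan2(p_y, p_x) ≈ 105.57°.

≈ 33°N, 106°E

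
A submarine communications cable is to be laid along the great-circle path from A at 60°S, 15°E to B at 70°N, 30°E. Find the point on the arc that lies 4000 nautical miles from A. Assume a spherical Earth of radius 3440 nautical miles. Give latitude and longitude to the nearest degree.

Convert each endpoint to a unit vector on the sphere (x = cos φ cos λ, y = cos φ sin λ, z = sin φ).
The central angle between the endpoints is δ = arccos(p₁·p₂) ≈ 2.277 rad (130.4°). The total great-circle distance is δ·R ≈ 2.277 × 3440 ≈ 7831 nmi, so the target fraction is f = 4000/7831 ≈ 0.511.
Interpolate at f ≈ 0.511 with slerp weights a = sin((1−f)δ)/sin δ ≈ 1.179, b = sin(fδ)/sin δ ≈ 1.206.
p = a·p₁ + b·p₂ ≈ (0.927, 0.359, 0.112); φ = arcsin(p_z) ≈ 6.44°, λ = atan2(p_y, p_x) ≈ 21.17°.

≈ 6°N, 21°E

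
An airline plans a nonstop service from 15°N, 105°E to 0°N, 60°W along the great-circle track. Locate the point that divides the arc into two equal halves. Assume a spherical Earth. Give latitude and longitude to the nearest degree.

Write both endpoints as unit vectors p₁, p₂ with components (cos φ cos λ, cos φ sin λ, sin φ).
The central angle between the endpoints is δ = arccos(p₁·p₂) ≈ 2.773 rad (158.9°).
Interpolate at f = 1/2 with slerp weights a = sin((1−f)δ)/sin δ ≈ 2.732, b = sin(fδ)/sin δ ≈ 2.732.
p = a·p₁ + b·p₂ ≈ (0.683, 0.183, 0.707); φ = arcsin(p_z) ≈ 45.00°, λ = atan2(p_y, p_x) ≈ 15.00°.

≈ 45°N, 15°E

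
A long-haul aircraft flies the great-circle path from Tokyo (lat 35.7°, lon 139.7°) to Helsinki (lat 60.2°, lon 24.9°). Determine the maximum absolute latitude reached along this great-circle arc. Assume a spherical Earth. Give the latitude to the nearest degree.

The great circle lies in the plane with unit normal n̂ = (p₁ × p₂)/|p₁ × p₂|.
Here n̂_z ≈ -0.389; the vertex latitude is φ_max = arccos|n̂_z| ≈ 67.1°.
Check via Clairaut: cos φ_max = |cos φ₁| · sin C = cos(35.7°)·sin(28.6°) ≈ 0.389, again giving ≈ 67.1°.

≈ 67°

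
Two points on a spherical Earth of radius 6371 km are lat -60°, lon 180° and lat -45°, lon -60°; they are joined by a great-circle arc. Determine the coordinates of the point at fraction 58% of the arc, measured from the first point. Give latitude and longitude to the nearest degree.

Convert each endpoint to a unit vector on the sphere (x = cos φ cos λ, y = cos φ sin λ, z = sin φ).
The central angle between the endpoints is δ = arccos(p₁·p₂) ≈ 1.120 rad (64.2°).
Interpolate at f = 0.58 with slerp weights a = sin((1−f)δ)/sin δ ≈ 0.504, b = sin(fδ)/sin δ ≈ 0.672.
p = a·p₁ + b·p₂ ≈ (-0.014, -0.412, -0.911); φ = arcsin(p_z) ≈ -65.68°, λ = atan2(p_y, p_x) ≈ -91.97°.

≈ lat -66°, lon -92°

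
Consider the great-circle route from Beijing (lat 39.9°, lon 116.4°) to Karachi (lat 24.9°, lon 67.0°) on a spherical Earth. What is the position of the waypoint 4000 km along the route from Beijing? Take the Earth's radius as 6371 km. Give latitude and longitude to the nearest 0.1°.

From cos δ = sin φ₁ sin φ₂ + cos φ₁ cos φ₂ cos Δλ, the central angle is δ ≈ 0.763 rad (43.7°). The total great-circle distance is δ·R ≈ 0.763 × 6371 ≈ 4860 km, so the target fraction is f = 4000/4860 ≈ 0.823.
Interpolate at f ≈ 0.823 with slerp weights a = sin((1−f)δ)/sin δ ≈ 0.195, b = sin(fδ)/sin δ ≈ 0.850.
p = a·p₁ + b·p₂ ≈ (0.235, 0.844, 0.483); φ = arcsin(p_z) ≈ 28.87°, λ = atan2(p_y, p_x) ≈ 74.44°.

≈ lat 28.9°, lon 74.4°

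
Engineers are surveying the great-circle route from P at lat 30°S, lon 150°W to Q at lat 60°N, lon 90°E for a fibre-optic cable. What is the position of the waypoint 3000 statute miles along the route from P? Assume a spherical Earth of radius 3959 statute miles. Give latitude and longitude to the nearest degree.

From cos δ = sin φ₁ sin φ₂ + cos φ₁ cos φ₂ cos Δλ, the central angle is δ ≈ 2.278 rad (130.5°). The total great-circle distance is δ·R ≈ 2.278 × 3959 ≈ 9018 mi, so the target fraction is f = 3000/9018 ≈ 0.333.
Interpolate at f ≈ 0.333 with slerp weights a = sin((1−f)δ)/sin δ ≈ 1.313, b = sin(fδ)/sin δ ≈ 0.904.
p = a·p₁ + b·p₂ ≈ (-0.985, -0.117, 0.126); φ = arcsin(p_z) ≈ 7.24°, λ = atan2(p_y, p_x) ≈ -173.24°.

≈ lat 7°N, lon 173°W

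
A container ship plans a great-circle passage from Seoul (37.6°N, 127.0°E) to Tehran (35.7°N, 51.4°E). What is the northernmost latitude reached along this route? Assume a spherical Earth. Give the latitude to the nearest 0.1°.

The great circle lies in the plane with unit normal n̂ = (p₁ × p₂)/|p₁ × p₂|.
Here n̂_z ≈ -0.728; the vertex latitude is φ_max = arccos|n̂_z| ≈ 43.3°.

≈ 43.3°N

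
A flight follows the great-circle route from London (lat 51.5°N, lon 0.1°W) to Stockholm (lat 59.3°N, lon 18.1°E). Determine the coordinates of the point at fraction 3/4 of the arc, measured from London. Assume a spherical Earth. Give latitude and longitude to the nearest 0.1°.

Write both endpoints as unit vectors p₁, p₂ with components (cos φ cos λ, cos φ sin λ, sin φ).
The central angle between the endpoints is δ = arccos(p₁·p₂) ≈ 0.225 rad (12.9°).
Interpolate at f = 3/4 with slerp weights a = sin((1−f)δ)/sin δ ≈ 0.252, b = sin(fδ)/sin δ ≈ 0.753.
p = a·p₁ + b·p₂ ≈ (0.522, 0.119, 0.844); φ = arcsin(p_z) ≈ 57.62°, λ = atan2(p_y, p_x) ≈ 12.85°.

≈ lat 57.6°N, lon 12.9°E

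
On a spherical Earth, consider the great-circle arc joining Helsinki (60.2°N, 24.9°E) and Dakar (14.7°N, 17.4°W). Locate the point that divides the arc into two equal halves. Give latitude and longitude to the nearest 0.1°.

Convert each endpoint to a unit vector on the sphere (x = cos φ cos λ, y = cos φ sin λ, z = sin φ).
The central angle between the endpoints is δ = arccos(p₁·p₂) ≈ 0.957 rad (54.8°).
Interpolate at f = 1/2 with slerp weights a = sin((1−f)δ)/sin δ ≈ 0.563, b = sin(fδ)/sin δ ≈ 0.563.
p = a·p₁ + b·p₂ ≈ (0.774, -0.045, 0.632); φ = arcsin(p_z) ≈ 39.18°, λ = atan2(p_y, p_x) ≈ -3.33°.

≈ 39.2°N, 3.3°W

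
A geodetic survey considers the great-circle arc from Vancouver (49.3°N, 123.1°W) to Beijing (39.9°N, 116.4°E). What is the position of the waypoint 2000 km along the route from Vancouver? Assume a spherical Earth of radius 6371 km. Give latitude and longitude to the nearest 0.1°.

≈ 60.3°N, 148.2°W

Write both endpoints as unit vectors p₁, p₂ with components (cos φ cos λ, cos φ sin λ, sin φ).
The central angle between the endpoints is δ = arccos(p₁·p₂) ≈ 1.336 rad (76.6°). The total great-circle distance is δ·R ≈ 1.336 × 6371 ≈ 8513 km, so the target fraction is f = 2000/8513 ≈ 0.235.
Interpolate at f ≈ 0.235 with slerp weights a = sin((1−f)δ)/sin δ ≈ 0.877, b = sin(fδ)/sin δ ≈ 0.317.
p = a·p₁ + b·p₂ ≈ (-0.421, -0.261, 0.869); φ = arcsin(p_z) ≈ 60.32°, λ = atan2(p_y, p_x) ≈ -148.18°.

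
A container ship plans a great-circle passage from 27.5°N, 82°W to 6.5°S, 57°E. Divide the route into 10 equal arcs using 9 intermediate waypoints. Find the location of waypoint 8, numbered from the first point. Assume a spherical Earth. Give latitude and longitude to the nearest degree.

Convert each endpoint to a unit vector on the sphere (x = cos φ cos λ, y = cos φ sin λ, z = sin φ).
The central angle between the endpoints is δ = arccos(p₁·p₂) ≈ 2.371 rad (135.8°).
Interpolate at f = 8/10 with slerp weights a = sin((1−f)δ)/sin δ ≈ 0.655, b = sin(fδ)/sin δ ≈ 1.360.
p = a·p₁ + b·p₂ ≈ (0.817, 0.557, 0.149); φ = arcsin(p_z) ≈ 8.55°, λ = atan2(p_y, p_x) ≈ 34.31°.

≈ 9°N, 34°E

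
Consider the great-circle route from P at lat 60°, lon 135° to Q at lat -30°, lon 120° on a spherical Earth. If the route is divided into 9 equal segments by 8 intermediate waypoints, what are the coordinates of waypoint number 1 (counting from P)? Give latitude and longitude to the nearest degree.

Convert each endpoint to a unit vector on the sphere (x = cos φ cos λ, y = cos φ sin λ, z = sin φ).
The central angle between the endpoints is δ = arccos(p₁·p₂) ≈ 1.586 rad (90.8°).
Interpolate at f = 1/9 with slerp weights a = sin((1−f)δ)/sin δ ≈ 0.987, b = sin(fδ)/sin δ ≈ 0.175.
p = a·p₁ + b·p₂ ≈ (-0.425, 0.480, 0.767); φ = arcsin(p_z) ≈ 50.10°, λ = atan2(p_y, p_x) ≈ 131.49°.

≈ lat 50°, lon 131°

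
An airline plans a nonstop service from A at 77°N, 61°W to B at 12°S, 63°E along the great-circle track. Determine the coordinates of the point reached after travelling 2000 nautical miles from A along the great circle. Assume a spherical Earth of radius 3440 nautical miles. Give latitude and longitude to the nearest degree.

≈ 61°N, 39°E

Convert each endpoint to a unit vector on the sphere (x = cos φ cos λ, y = cos φ sin λ, z = sin φ).
The central angle between the endpoints is δ = arccos(p₁·p₂) ≈ 1.902 rad (109.0°). The total great-circle distance is δ·R ≈ 1.902 × 3440 ≈ 6544 nmi, so the target fraction is f = 2000/6544 ≈ 0.306.
Interpolate at f ≈ 0.306 with slerp weights a = sin((1−f)δ)/sin δ ≈ 1.025, b = sin(fδ)/sin δ ≈ 0.581.
p = a·p₁ + b·p₂ ≈ (0.370, 0.305, 0.878); φ = arcsin(p_z) ≈ 61.38°, λ = atan2(p_y, p_x) ≈ 39.48°.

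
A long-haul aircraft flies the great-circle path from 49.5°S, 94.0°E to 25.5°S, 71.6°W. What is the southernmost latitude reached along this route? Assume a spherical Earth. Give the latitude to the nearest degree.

≈ 81°S

The great circle lies in the plane with unit normal n̂ = (p₁ × p₂)/|p₁ × p₂|.
Here n̂_z ≈ -0.150; the vertex latitude is φ_max = arccos|n̂_z| ≈ 81.4°.
Check via Clairaut: cos φ_max = |cos φ₁| · sin C = cos(49.5°)·sin(166.6°) ≈ 0.150, again giving ≈ 81.4°.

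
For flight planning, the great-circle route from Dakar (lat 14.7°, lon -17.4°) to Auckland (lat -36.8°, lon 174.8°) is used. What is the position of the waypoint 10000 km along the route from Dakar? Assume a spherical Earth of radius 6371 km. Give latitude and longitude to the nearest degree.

Write both endpoints as unit vectors p₁, p₂ with components (cos φ cos λ, cos φ sin λ, sin φ).
The central angle between the endpoints is δ = arccos(p₁·p₂) ≈ 2.712 rad (155.4°). The total great-circle distance is δ·R ≈ 2.712 × 6371 ≈ 17277 km, so the target fraction is f = 10000/17277 ≈ 0.579.
Interpolate at f ≈ 0.579 with slerp weights a = sin((1−f)δ)/sin δ ≈ 2.183, b = sin(fδ)/sin δ ≈ 2.400.
p = a·p₁ + b·p₂ ≈ (0.101, -0.457, -0.884); φ = arcsin(p_z) ≈ -62.08°, λ = atan2(p_y, p_x) ≈ -77.55°.

≈ lat -62°, lon -78°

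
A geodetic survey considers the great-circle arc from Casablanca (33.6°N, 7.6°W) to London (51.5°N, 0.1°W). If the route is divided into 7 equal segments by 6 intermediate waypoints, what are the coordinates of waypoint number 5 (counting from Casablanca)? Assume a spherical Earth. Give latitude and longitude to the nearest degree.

≈ (46°N, 3°W)

Convert each endpoint to a unit vector on the sphere (x = cos φ cos λ, y = cos φ sin λ, z = sin φ).
The central angle between the endpoints is δ = arccos(p₁·p₂) ≈ 0.327 rad (18.7°).
Interpolate at f = 5/7 with slerp weights a = sin((1−f)δ)/sin δ ≈ 0.290, b = sin(fδ)/sin δ ≈ 0.721.
p = a·p₁ + b·p₂ ≈ (0.688, -0.033, 0.725); φ = arcsin(p_z) ≈ 46.44°, λ = atan2(p_y, p_x) ≈ -2.73°.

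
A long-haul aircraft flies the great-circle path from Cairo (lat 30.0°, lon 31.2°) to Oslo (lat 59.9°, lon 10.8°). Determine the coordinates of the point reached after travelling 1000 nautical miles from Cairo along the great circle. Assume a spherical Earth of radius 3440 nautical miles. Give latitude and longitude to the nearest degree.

≈ lat 46°, lon 24°

Write both endpoints as unit vectors p₁, p₂ with components (cos φ cos λ, cos φ sin λ, sin φ).
The central angle between the endpoints is δ = arccos(p₁·p₂) ≈ 0.574 rad (32.9°). The total great-circle distance is δ·R ≈ 0.574 × 3440 ≈ 1975 nmi, so the target fraction is f = 1000/1975 ≈ 0.506.
Interpolate at f ≈ 0.506 with slerp weights a = sin((1−f)δ)/sin δ ≈ 0.515, b = sin(fδ)/sin δ ≈ 0.528.
p = a·p₁ + b·p₂ ≈ (0.641, 0.281, 0.714); φ = arcsin(p_z) ≈ 45.56°, λ = atan2(p_y, p_x) ≈ 23.63°.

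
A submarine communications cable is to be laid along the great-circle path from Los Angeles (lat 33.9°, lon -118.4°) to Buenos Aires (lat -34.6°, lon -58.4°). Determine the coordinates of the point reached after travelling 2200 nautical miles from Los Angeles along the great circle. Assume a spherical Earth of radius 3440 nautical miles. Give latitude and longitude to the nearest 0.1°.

The haversine formula gives a central angle δ ≈ 1.546 rad (88.6°) between the endpoints. The total great-circle distance is δ·R ≈ 1.546 × 3440 ≈ 5318 nmi, so the target fraction is f = 2200/5318 ≈ 0.414.
Interpolate at f ≈ 0.414 with slerp weights a = sin((1−f)δ)/sin δ ≈ 0.788, b = sin(fδ)/sin δ ≈ 0.597.
p = a·p₁ + b·p₂ ≈ (-0.053, -0.994, 0.100); φ = arcsin(p_z) ≈ 5.75°, λ = atan2(p_y, p_x) ≈ -93.08°.

≈ lat 5.8°, lon -93.1°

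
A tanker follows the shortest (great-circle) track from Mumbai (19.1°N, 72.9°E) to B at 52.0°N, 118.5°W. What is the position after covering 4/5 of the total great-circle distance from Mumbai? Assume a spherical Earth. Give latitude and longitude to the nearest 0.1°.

≈ 72.8°N, 132.7°W

The haversine formula gives a central angle δ ≈ 1.889 rad (108.2°) between the endpoints.
Interpolate at f = 4/5 with slerp weights a = sin((1−f)δ)/sin δ ≈ 0.388, b = sin(fδ)/sin δ ≈ 1.051.
p = a·p₁ + b·p₂ ≈ (-0.201, -0.218, 0.955); φ = arcsin(p_z) ≈ 72.76°, λ = atan2(p_y, p_x) ≈ -132.66°.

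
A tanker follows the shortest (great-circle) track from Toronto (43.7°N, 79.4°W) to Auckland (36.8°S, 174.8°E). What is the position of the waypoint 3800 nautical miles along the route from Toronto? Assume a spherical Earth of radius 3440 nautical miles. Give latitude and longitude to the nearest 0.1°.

≈ 5.1°N, 136.8°W

Write both endpoints as unit vectors p₁, p₂ with components (cos φ cos λ, cos φ sin λ, sin φ).
The central angle between the endpoints is δ = arccos(p₁·p₂) ≈ 2.179 rad (124.9°). The total great-circle distance is δ·R ≈ 2.179 × 3440 ≈ 7496 nmi, so the target fraction is f = 3800/7496 ≈ 0.507.
Interpolate at f ≈ 0.507 with slerp weights a = sin((1−f)δ)/sin δ ≈ 1.072, b = sin(fδ)/sin δ ≈ 1.089.
p = a·p₁ + b·p₂ ≈ (-0.726, -0.682, 0.088); φ = arcsin(p_z) ≈ 5.06°, λ = atan2(p_y, p_x) ≈ -136.75°.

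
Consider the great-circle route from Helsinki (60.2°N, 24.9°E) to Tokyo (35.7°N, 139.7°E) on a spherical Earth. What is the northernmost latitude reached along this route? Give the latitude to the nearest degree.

≈ 67°N

The great circle lies in the plane with unit normal n̂ = (p₁ × p₂)/|p₁ × p₂|.
Here n̂_z ≈ +0.389; the vertex latitude is φ_max = arccos|n̂_z| ≈ 67.1°.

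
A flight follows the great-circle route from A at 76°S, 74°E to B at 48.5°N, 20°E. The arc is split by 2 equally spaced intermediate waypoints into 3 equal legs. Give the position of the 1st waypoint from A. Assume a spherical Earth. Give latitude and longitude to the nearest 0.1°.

Convert each endpoint to a unit vector on the sphere (x = cos φ cos λ, y = cos φ sin λ, z = sin φ).
The central angle between the endpoints is δ = arccos(p₁·p₂) ≈ 2.256 rad (129.2°).
Interpolate at f = 1/3 with slerp weights a = sin((1−f)δ)/sin δ ≈ 1.288, b = sin(fδ)/sin δ ≈ 0.882.
p = a·p₁ + b·p₂ ≈ (0.635, 0.499, -0.589); φ = arcsin(p_z) ≈ -36.12°, λ = atan2(p_y, p_x) ≈ 38.19°.

≈ 36.1°S, 38.2°E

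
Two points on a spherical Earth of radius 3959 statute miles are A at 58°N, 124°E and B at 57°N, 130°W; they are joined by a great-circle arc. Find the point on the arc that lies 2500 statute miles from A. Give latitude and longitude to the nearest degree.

≈ 66°N, 154°W

Convert each endpoint to a unit vector on the sphere (x = cos φ cos λ, y = cos φ sin λ, z = sin φ).
The central angle between the endpoints is δ = arccos(p₁·p₂) ≈ 0.887 rad (50.8°). The total great-circle distance is δ·R ≈ 0.887 × 3959 ≈ 3512 mi, so the target fraction is f = 2500/3512 ≈ 0.712.
Interpolate at f ≈ 0.712 with slerp weights a = sin((1−f)δ)/sin δ ≈ 0.326, b = sin(fδ)/sin δ ≈ 0.761.
p = a·p₁ + b·p₂ ≈ (-0.363, -0.174, 0.915); φ = arcsin(p_z) ≈ 66.24°, λ = atan2(p_y, p_x) ≈ -154.35°.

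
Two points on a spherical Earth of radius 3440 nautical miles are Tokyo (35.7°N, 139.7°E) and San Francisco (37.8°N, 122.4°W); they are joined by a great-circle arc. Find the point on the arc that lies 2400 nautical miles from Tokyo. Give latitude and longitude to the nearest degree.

≈ (49°N, 168°W)

The haversine formula gives a central angle δ ≈ 1.298 rad (74.4°) between the endpoints. The total great-circle distance is δ·R ≈ 1.298 × 3440 ≈ 4465 nmi, so the target fraction is f = 2400/4465 ≈ 0.538.
Interpolate at f ≈ 0.538 with slerp weights a = sin((1−f)δ)/sin δ ≈ 0.587, b = sin(fδ)/sin δ ≈ 0.667.
p = a·p₁ + b·p₂ ≈ (-0.646, -0.137, 0.751); φ = arcsin(p_z) ≈ 48.69°, λ = atan2(p_y, p_x) ≈ -168.02°.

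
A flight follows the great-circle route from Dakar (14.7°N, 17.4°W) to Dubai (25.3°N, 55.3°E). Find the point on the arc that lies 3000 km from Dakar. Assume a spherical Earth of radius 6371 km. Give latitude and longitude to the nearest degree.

Write both endpoints as unit vectors p₁, p₂ with components (cos φ cos λ, cos φ sin λ, sin φ).
The central angle between the endpoints is δ = arccos(p₁·p₂) ≈ 1.193 rad (68.4°). The total great-circle distance is δ·R ≈ 1.193 × 6371 ≈ 7603 km, so the target fraction is f = 3000/7603 ≈ 0.395.
Interpolate at f ≈ 0.395 with slerp weights a = sin((1−f)δ)/sin δ ≈ 0.711, b = sin(fδ)/sin δ ≈ 0.488.
p = a·p₁ + b·p₂ ≈ (0.908, 0.157, 0.389); φ = arcsin(p_z) ≈ 22.90°, λ = atan2(p_y, p_x) ≈ 9.81°.

≈ (23°N, 10°E)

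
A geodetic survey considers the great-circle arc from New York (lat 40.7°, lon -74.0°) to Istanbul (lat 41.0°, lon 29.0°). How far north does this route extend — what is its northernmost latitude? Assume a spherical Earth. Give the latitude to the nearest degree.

The great circle lies in the plane with unit normal n̂ = (p₁ × p₂)/|p₁ × p₂|.
Here n̂_z ≈ +0.584; the vertex latitude is φ_max = arccos|n̂_z| ≈ 54.2°.
Check via Clairaut: cos φ_max = |cos φ₁| · sin C = cos(40.7°)·sin(50.4°) ≈ 0.584, again giving ≈ 54.2°.

≈ 54°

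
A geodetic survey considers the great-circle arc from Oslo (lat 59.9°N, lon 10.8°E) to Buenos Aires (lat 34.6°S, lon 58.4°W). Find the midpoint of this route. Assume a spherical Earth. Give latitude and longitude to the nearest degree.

≈ lat 15°N, lon 33°W

The haversine formula gives a central angle δ ≈ 1.923 rad (110.2°) between the endpoints.
Interpolate at f = 1/2 with slerp weights a = sin((1−f)δ)/sin δ ≈ 0.873, b = sin(fδ)/sin δ ≈ 0.873.
p = a·p₁ + b·p₂ ≈ (0.807, -0.530, 0.260); φ = arcsin(p_z) ≈ 15.05°, λ = atan2(p_y, p_x) ≈ -33.31°.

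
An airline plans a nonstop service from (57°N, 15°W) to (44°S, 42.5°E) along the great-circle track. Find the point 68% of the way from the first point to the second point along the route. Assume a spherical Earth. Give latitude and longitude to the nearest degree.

≈ (11°S, 25°E)

Write both endpoints as unit vectors p₁, p₂ with components (cos φ cos λ, cos φ sin λ, sin φ).
The central angle between the endpoints is δ = arccos(p₁·p₂) ≈ 1.952 rad (111.8°).
Interpolate at f = 0.68 with slerp weights a = sin((1−f)δ)/sin δ ≈ 0.630, b = sin(fδ)/sin δ ≈ 1.046.
p = a·p₁ + b·p₂ ≈ (0.886, 0.419, -0.198); φ = arcsin(p_z) ≈ -11.42°, λ = atan2(p_y, p_x) ≈ 25.33°.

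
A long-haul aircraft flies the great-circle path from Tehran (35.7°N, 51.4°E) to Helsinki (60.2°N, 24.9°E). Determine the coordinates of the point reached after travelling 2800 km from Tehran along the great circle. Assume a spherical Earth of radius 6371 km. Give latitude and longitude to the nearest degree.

The haversine formula gives a central angle δ ≈ 0.521 rad (29.8°) between the endpoints. The total great-circle distance is δ·R ≈ 0.521 × 6371 ≈ 3316 km, so the target fraction is f = 2800/3316 ≈ 0.844.
Interpolate at f ≈ 0.844 with slerp weights a = sin((1−f)δ)/sin δ ≈ 0.163, b = sin(fδ)/sin δ ≈ 0.856.
p = a·p₁ + b·p₂ ≈ (0.468, 0.282, 0.837); φ = arcsin(p_z) ≈ 56.86°, λ = atan2(p_y, p_x) ≈ 31.09°.

≈ (57°N, 31°E)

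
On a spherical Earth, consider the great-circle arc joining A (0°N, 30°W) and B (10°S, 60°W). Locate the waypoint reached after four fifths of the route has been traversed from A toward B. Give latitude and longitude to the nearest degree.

≈ (8°S, 54°W)

Write both endpoints as unit vectors p₁, p₂ with components (cos φ cos λ, cos φ sin λ, sin φ).
The central angle between the endpoints is δ = arccos(p₁·p₂) ≈ 0.549 rad (31.5°).
Interpolate at f = 4/5 with slerp weights a = sin((1−f)δ)/sin δ ≈ 0.210, b = sin(fδ)/sin δ ≈ 0.815.
p = a·p₁ + b·p₂ ≈ (0.583, -0.800, -0.142); φ = arcsin(p_z) ≈ -8.13°, λ = atan2(p_y, p_x) ≈ -53.91°.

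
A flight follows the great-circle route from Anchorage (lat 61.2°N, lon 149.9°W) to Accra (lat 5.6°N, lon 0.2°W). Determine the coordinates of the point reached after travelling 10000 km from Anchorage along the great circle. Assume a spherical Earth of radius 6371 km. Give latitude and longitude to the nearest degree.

Convert each endpoint to a unit vector on the sphere (x = cos φ cos λ, y = cos φ sin λ, z = sin φ).
The central angle between the endpoints is δ = arccos(p₁·p₂) ≈ 1.905 rad (109.2°). The total great-circle distance is δ·R ≈ 1.905 × 6371 ≈ 12140 km, so the target fraction is f = 10000/12140 ≈ 0.824.
Interpolate at f ≈ 0.824 with slerp weights a = sin((1−f)δ)/sin δ ≈ 0.349, b = sin(fδ)/sin δ ≈ 1.059.
p = a·p₁ + b·p₂ ≈ (0.908, -0.088, 0.409); φ = arcsin(p_z) ≈ 24.15°, λ = atan2(p_y, p_x) ≈ -5.53°.

≈ lat 24°N, lon 6°W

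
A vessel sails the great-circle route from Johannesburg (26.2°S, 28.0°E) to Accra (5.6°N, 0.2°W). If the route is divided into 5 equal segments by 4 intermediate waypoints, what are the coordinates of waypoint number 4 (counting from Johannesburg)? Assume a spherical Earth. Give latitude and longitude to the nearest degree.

The haversine formula gives a central angle δ ≈ 0.732 rad (41.9°) between the endpoints.
Interpolate at f = 4/5 with slerp weights a = sin((1−f)δ)/sin δ ≈ 0.218, b = sin(fδ)/sin δ ≈ 0.827.
p = a·p₁ + b·p₂ ≈ (0.996, 0.089, -0.016); φ = arcsin(p_z) ≈ -0.90°, λ = atan2(p_y, p_x) ≈ 5.11°.

≈ 1°S, 5°E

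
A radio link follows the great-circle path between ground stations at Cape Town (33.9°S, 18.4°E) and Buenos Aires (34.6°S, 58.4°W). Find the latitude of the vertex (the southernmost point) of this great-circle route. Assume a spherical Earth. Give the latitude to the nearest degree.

≈ 41°S

The great circle lies in the plane with unit normal n̂ = (p₁ × p₂)/|p₁ × p₂|.
Here n̂_z ≈ -0.755; the vertex latitude is φ_max = arccos|n̂_z| ≈ 41.0°.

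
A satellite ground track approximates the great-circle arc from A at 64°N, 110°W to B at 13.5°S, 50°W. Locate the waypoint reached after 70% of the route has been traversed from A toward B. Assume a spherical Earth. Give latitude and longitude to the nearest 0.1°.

Convert each endpoint to a unit vector on the sphere (x = cos φ cos λ, y = cos φ sin λ, z = sin φ).
The central angle between the endpoints is δ = arccos(p₁·p₂) ≈ 1.567 rad (89.8°).
Interpolate at f = 0.70 with slerp weights a = sin((1−f)δ)/sin δ ≈ 0.453, b = sin(fδ)/sin δ ≈ 0.890.
p = a·p₁ + b·p₂ ≈ (0.488, -0.850, 0.199); φ = arcsin(p_z) ≈ 11.51°, λ = atan2(p_y, p_x) ≈ -60.11°.

≈ 11.5°N, 60.1°W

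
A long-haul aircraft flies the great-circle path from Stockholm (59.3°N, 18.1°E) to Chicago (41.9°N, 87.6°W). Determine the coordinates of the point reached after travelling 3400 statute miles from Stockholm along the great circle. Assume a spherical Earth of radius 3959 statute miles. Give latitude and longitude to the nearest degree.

≈ (52°N, 76°W)

Convert each endpoint to a unit vector on the sphere (x = cos φ cos λ, y = cos φ sin λ, z = sin φ).
The central angle between the endpoints is δ = arccos(p₁·p₂) ≈ 1.080 rad (61.9°). The total great-circle distance is δ·R ≈ 1.080 × 3959 ≈ 4275 mi, so the target fraction is f = 3400/4275 ≈ 0.795.
Interpolate at f ≈ 0.795 with slerp weights a = sin((1−f)δ)/sin δ ≈ 0.249, b = sin(fδ)/sin δ ≈ 0.858.
p = a·p₁ + b·p₂ ≈ (0.147, -0.599, 0.787); φ = arcsin(p_z) ≈ 51.92°, λ = atan2(p_y, p_x) ≈ -76.17°.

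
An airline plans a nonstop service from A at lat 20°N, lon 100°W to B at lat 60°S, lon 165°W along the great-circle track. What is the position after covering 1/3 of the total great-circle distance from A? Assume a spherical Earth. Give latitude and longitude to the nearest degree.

≈ lat 9°S, lon 114°W

From cos δ = sin φ₁ sin φ₂ + cos φ₁ cos φ₂ cos Δλ, the central angle is δ ≈ 1.669 rad (95.6°).
Interpolate at f = 1/3 with slerp weights a = sin((1−f)δ)/sin δ ≈ 0.901, b = sin(fδ)/sin δ ≈ 0.530.
p = a·p₁ + b·p₂ ≈ (-0.403, -0.903, -0.151); φ = arcsin(p_z) ≈ -8.70°, λ = atan2(p_y, p_x) ≈ -114.08°.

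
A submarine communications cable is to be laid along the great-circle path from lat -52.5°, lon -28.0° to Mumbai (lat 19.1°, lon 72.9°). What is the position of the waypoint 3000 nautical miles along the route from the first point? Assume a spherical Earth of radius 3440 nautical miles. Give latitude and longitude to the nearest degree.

Write both endpoints as unit vectors p₁, p₂ with components (cos φ cos λ, cos φ sin λ, sin φ).
The central angle between the endpoints is δ = arccos(p₁·p₂) ≈ 1.948 rad (111.6°). The total great-circle distance is δ·R ≈ 1.948 × 3440 ≈ 6701 nmi, so the target fraction is f = 3000/6701 ≈ 0.448.
Interpolate at f ≈ 0.448 with slerp weights a = sin((1−f)δ)/sin δ ≈ 0.947, b = sin(fδ)/sin δ ≈ 0.824.
p = a·p₁ + b·p₂ ≈ (0.738, 0.473, -0.482); φ = arcsin(p_z) ≈ -28.78°, λ = atan2(p_y, p_x) ≈ 32.69°.

≈ lat -29°, lon 33°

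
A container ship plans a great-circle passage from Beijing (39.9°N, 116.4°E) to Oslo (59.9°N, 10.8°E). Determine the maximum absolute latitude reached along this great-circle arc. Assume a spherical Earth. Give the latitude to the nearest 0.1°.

≈ 65.5°N

The great circle lies in the plane with unit normal n̂ = (p₁ × p₂)/|p₁ × p₂|.
Here n̂_z ≈ -0.415; the vertex latitude is φ_max = arccos|n̂_z| ≈ 65.5°.
Check via Clairaut: cos φ_max = |cos φ₁| · sin C = cos(39.9°)·sin(32.8°) ≈ 0.415, again giving ≈ 65.5°.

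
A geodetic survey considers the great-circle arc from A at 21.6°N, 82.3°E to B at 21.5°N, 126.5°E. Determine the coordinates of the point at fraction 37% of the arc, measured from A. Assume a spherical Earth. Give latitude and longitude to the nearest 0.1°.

≈ 23.0°N, 98.6°E

Convert each endpoint to a unit vector on the sphere (x = cos φ cos λ, y = cos φ sin λ, z = sin φ).
The central angle between the endpoints is δ = arccos(p₁·p₂) ≈ 0.715 rad (41.0°).
Interpolate at f = 0.37 with slerp weights a = sin((1−f)δ)/sin δ ≈ 0.664, b = sin(fδ)/sin δ ≈ 0.399.
p = a·p₁ + b·p₂ ≈ (-0.138, 0.910, 0.391); φ = arcsin(p_z) ≈ 22.99°, λ = atan2(p_y, p_x) ≈ 98.62°.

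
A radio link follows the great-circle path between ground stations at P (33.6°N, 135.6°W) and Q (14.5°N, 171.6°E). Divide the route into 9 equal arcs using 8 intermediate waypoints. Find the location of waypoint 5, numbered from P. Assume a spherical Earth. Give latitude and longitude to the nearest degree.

Convert each endpoint to a unit vector on the sphere (x = cos φ cos λ, y = cos φ sin λ, z = sin φ).
The central angle between the endpoints is δ = arccos(p₁·p₂) ≈ 0.894 rad (51.2°).
Interpolate at f = 5/9 with slerp weights a = sin((1−f)δ)/sin δ ≈ 0.496, b = sin(fδ)/sin δ ≈ 0.611.
p = a·p₁ + b·p₂ ≈ (-0.881, -0.203, 0.428); φ = arcsin(p_z) ≈ 25.32°, λ = atan2(p_y, p_x) ≈ -167.03°.

≈ (25°N, 167°W)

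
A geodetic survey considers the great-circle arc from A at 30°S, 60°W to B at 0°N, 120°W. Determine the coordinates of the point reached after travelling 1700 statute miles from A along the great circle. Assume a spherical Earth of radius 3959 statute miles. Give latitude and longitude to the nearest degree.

≈ 21°S, 85°W

Convert each endpoint to a unit vector on the sphere (x = cos φ cos λ, y = cos φ sin λ, z = sin φ).
The central angle between the endpoints is δ = arccos(p₁·p₂) ≈ 1.123 rad (64.3°). The total great-circle distance is δ·R ≈ 1.123 × 3959 ≈ 4446 mi, so the target fraction is f = 1700/4446 ≈ 0.382.
Interpolate at f ≈ 0.382 with slerp weights a = sin((1−f)δ)/sin δ ≈ 0.709, b = sin(fδ)/sin δ ≈ 0.462.
p = a·p₁ + b·p₂ ≈ (0.076, -0.932, -0.355); φ = arcsin(p_z) ≈ -20.77°, λ = atan2(p_y, p_x) ≈ -85.33°.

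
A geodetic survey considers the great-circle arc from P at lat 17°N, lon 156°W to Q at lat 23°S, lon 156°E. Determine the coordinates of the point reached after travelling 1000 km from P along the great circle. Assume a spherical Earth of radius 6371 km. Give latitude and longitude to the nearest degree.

≈ lat 11°N, lon 163°W

Convert each endpoint to a unit vector on the sphere (x = cos φ cos λ, y = cos φ sin λ, z = sin φ).
The central angle between the endpoints is δ = arccos(p₁·p₂) ≈ 1.076 rad (61.7°). The total great-circle distance is δ·R ≈ 1.076 × 6371 ≈ 6856 km, so the target fraction is f = 1000/6856 ≈ 0.146.
Interpolate at f ≈ 0.146 with slerp weights a = sin((1−f)δ)/sin δ ≈ 0.903, b = sin(fδ)/sin δ ≈ 0.178.
p = a·p₁ + b·p₂ ≈ (-0.939, -0.285, 0.195); φ = arcsin(p_z) ≈ 11.23°, λ = atan2(p_y, p_x) ≈ -163.12°.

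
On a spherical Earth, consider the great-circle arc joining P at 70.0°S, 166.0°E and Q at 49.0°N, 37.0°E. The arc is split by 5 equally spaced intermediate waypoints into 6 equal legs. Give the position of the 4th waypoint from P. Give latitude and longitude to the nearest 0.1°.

≈ 3.5°N, 59.6°E

Write both endpoints as unit vectors p₁, p₂ with components (cos φ cos λ, cos φ sin λ, sin φ).
The central angle between the endpoints is δ = arccos(p₁·p₂) ≈ 2.588 rad (148.3°).
Interpolate at f = 4/6 with slerp weights a = sin((1−f)δ)/sin δ ≈ 1.444, b = sin(fδ)/sin δ ≈ 1.878.
p = a·p₁ + b·p₂ ≈ (0.505, 0.861, 0.061); φ = arcsin(p_z) ≈ 3.49°, λ = atan2(p_y, p_x) ≈ 59.61°.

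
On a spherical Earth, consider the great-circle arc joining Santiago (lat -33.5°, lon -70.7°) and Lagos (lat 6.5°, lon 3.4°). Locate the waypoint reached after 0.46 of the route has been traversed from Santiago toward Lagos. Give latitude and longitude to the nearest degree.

≈ lat -18°, lon -33°

The haversine formula gives a central angle δ ≈ 1.406 rad (80.5°) between the endpoints.
Interpolate at f = 0.46 with slerp weights a = sin((1−f)δ)/sin δ ≈ 0.698, b = sin(fδ)/sin δ ≈ 0.611.
p = a·p₁ + b·p₂ ≈ (0.798, -0.513, -0.316); φ = arcsin(p_z) ≈ -18.42°, λ = atan2(p_y, p_x) ≈ -32.74°.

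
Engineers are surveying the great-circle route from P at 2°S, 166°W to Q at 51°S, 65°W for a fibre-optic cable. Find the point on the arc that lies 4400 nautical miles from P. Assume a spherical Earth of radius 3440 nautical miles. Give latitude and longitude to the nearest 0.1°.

Convert each endpoint to a unit vector on the sphere (x = cos φ cos λ, y = cos φ sin λ, z = sin φ).
The central angle between the endpoints is δ = arccos(p₁·p₂) ≈ 1.664 rad (95.3°). The total great-circle distance is δ·R ≈ 1.664 × 3440 ≈ 5724 nmi, so the target fraction is f = 4400/5724 ≈ 0.769.
Interpolate at f ≈ 0.769 with slerp weights a = sin((1−f)δ)/sin δ ≈ 0.377, b = sin(fδ)/sin δ ≈ 0.962.
p = a·p₁ + b·p₂ ≈ (-0.110, -0.640, -0.761); φ = arcsin(p_z) ≈ -49.53°, λ = atan2(p_y, p_x) ≈ -99.73°.

≈ 49.5°S, 99.7°W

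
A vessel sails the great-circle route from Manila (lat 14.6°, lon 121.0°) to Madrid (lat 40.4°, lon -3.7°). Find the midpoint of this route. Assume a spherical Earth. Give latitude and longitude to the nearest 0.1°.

≈ lat 47.6°, lon 71.5°

Convert each endpoint to a unit vector on the sphere (x = cos φ cos λ, y = cos φ sin λ, z = sin φ).
The central angle between the endpoints is δ = arccos(p₁·p₂) ≈ 1.830 rad (104.8°).
Interpolate at f = 1/2 with slerp weights a = sin((1−f)δ)/sin δ ≈ 0.820, b = sin(fδ)/sin δ ≈ 0.820.
p = a·p₁ + b·p₂ ≈ (0.214, 0.640, 0.738); φ = arcsin(p_z) ≈ 47.56°, λ = atan2(p_y, p_x) ≈ 71.47°.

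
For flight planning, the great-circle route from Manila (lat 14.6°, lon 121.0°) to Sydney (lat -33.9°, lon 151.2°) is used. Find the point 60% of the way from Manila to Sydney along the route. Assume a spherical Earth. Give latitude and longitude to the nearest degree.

Write both endpoints as unit vectors p₁, p₂ with components (cos φ cos λ, cos φ sin λ, sin φ).
The central angle between the endpoints is δ = arccos(p₁·p₂) ≈ 0.984 rad (56.4°).
Interpolate at f = 0.60 with slerp weights a = sin((1−f)δ)/sin δ ≈ 0.461, b = sin(fδ)/sin δ ≈ 0.669.
p = a·p₁ + b·p₂ ≈ (-0.716, 0.649, -0.257); φ = arcsin(p_z) ≈ -14.88°, λ = atan2(p_y, p_x) ≈ 137.79°.

≈ lat -15°, lon 138°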